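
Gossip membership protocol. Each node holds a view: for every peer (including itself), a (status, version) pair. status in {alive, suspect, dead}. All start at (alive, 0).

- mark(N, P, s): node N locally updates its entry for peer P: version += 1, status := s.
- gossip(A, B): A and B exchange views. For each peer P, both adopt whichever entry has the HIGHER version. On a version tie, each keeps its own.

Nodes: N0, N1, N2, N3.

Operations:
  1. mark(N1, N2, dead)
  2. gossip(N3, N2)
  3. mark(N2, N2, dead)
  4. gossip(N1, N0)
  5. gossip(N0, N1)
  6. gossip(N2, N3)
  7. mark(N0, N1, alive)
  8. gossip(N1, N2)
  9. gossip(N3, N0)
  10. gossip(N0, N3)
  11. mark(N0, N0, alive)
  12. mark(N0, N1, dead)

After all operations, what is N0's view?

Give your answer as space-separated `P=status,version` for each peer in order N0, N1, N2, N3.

Answer: N0=alive,1 N1=dead,2 N2=dead,1 N3=alive,0

Derivation:
Op 1: N1 marks N2=dead -> (dead,v1)
Op 2: gossip N3<->N2 -> N3.N0=(alive,v0) N3.N1=(alive,v0) N3.N2=(alive,v0) N3.N3=(alive,v0) | N2.N0=(alive,v0) N2.N1=(alive,v0) N2.N2=(alive,v0) N2.N3=(alive,v0)
Op 3: N2 marks N2=dead -> (dead,v1)
Op 4: gossip N1<->N0 -> N1.N0=(alive,v0) N1.N1=(alive,v0) N1.N2=(dead,v1) N1.N3=(alive,v0) | N0.N0=(alive,v0) N0.N1=(alive,v0) N0.N2=(dead,v1) N0.N3=(alive,v0)
Op 5: gossip N0<->N1 -> N0.N0=(alive,v0) N0.N1=(alive,v0) N0.N2=(dead,v1) N0.N3=(alive,v0) | N1.N0=(alive,v0) N1.N1=(alive,v0) N1.N2=(dead,v1) N1.N3=(alive,v0)
Op 6: gossip N2<->N3 -> N2.N0=(alive,v0) N2.N1=(alive,v0) N2.N2=(dead,v1) N2.N3=(alive,v0) | N3.N0=(alive,v0) N3.N1=(alive,v0) N3.N2=(dead,v1) N3.N3=(alive,v0)
Op 7: N0 marks N1=alive -> (alive,v1)
Op 8: gossip N1<->N2 -> N1.N0=(alive,v0) N1.N1=(alive,v0) N1.N2=(dead,v1) N1.N3=(alive,v0) | N2.N0=(alive,v0) N2.N1=(alive,v0) N2.N2=(dead,v1) N2.N3=(alive,v0)
Op 9: gossip N3<->N0 -> N3.N0=(alive,v0) N3.N1=(alive,v1) N3.N2=(dead,v1) N3.N3=(alive,v0) | N0.N0=(alive,v0) N0.N1=(alive,v1) N0.N2=(dead,v1) N0.N3=(alive,v0)
Op 10: gossip N0<->N3 -> N0.N0=(alive,v0) N0.N1=(alive,v1) N0.N2=(dead,v1) N0.N3=(alive,v0) | N3.N0=(alive,v0) N3.N1=(alive,v1) N3.N2=(dead,v1) N3.N3=(alive,v0)
Op 11: N0 marks N0=alive -> (alive,v1)
Op 12: N0 marks N1=dead -> (dead,v2)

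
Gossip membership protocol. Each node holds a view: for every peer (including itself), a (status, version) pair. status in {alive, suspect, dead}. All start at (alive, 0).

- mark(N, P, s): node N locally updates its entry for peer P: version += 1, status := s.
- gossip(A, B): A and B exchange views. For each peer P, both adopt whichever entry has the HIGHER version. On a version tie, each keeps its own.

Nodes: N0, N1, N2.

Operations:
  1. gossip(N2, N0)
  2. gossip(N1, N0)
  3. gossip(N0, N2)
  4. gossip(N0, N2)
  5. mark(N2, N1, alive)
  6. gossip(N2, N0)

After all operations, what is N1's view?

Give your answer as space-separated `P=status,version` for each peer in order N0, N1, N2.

Answer: N0=alive,0 N1=alive,0 N2=alive,0

Derivation:
Op 1: gossip N2<->N0 -> N2.N0=(alive,v0) N2.N1=(alive,v0) N2.N2=(alive,v0) | N0.N0=(alive,v0) N0.N1=(alive,v0) N0.N2=(alive,v0)
Op 2: gossip N1<->N0 -> N1.N0=(alive,v0) N1.N1=(alive,v0) N1.N2=(alive,v0) | N0.N0=(alive,v0) N0.N1=(alive,v0) N0.N2=(alive,v0)
Op 3: gossip N0<->N2 -> N0.N0=(alive,v0) N0.N1=(alive,v0) N0.N2=(alive,v0) | N2.N0=(alive,v0) N2.N1=(alive,v0) N2.N2=(alive,v0)
Op 4: gossip N0<->N2 -> N0.N0=(alive,v0) N0.N1=(alive,v0) N0.N2=(alive,v0) | N2.N0=(alive,v0) N2.N1=(alive,v0) N2.N2=(alive,v0)
Op 5: N2 marks N1=alive -> (alive,v1)
Op 6: gossip N2<->N0 -> N2.N0=(alive,v0) N2.N1=(alive,v1) N2.N2=(alive,v0) | N0.N0=(alive,v0) N0.N1=(alive,v1) N0.N2=(alive,v0)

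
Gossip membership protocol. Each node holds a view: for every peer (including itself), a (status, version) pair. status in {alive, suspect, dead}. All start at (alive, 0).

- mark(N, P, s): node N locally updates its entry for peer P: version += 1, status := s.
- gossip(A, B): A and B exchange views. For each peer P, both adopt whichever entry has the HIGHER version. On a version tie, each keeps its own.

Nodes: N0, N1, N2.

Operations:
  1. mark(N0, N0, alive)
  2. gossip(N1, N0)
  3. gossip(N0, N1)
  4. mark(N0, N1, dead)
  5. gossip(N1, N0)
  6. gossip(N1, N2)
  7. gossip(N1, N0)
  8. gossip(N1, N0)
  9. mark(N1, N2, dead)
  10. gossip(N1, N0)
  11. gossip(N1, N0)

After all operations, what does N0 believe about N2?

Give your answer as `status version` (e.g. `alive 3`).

Op 1: N0 marks N0=alive -> (alive,v1)
Op 2: gossip N1<->N0 -> N1.N0=(alive,v1) N1.N1=(alive,v0) N1.N2=(alive,v0) | N0.N0=(alive,v1) N0.N1=(alive,v0) N0.N2=(alive,v0)
Op 3: gossip N0<->N1 -> N0.N0=(alive,v1) N0.N1=(alive,v0) N0.N2=(alive,v0) | N1.N0=(alive,v1) N1.N1=(alive,v0) N1.N2=(alive,v0)
Op 4: N0 marks N1=dead -> (dead,v1)
Op 5: gossip N1<->N0 -> N1.N0=(alive,v1) N1.N1=(dead,v1) N1.N2=(alive,v0) | N0.N0=(alive,v1) N0.N1=(dead,v1) N0.N2=(alive,v0)
Op 6: gossip N1<->N2 -> N1.N0=(alive,v1) N1.N1=(dead,v1) N1.N2=(alive,v0) | N2.N0=(alive,v1) N2.N1=(dead,v1) N2.N2=(alive,v0)
Op 7: gossip N1<->N0 -> N1.N0=(alive,v1) N1.N1=(dead,v1) N1.N2=(alive,v0) | N0.N0=(alive,v1) N0.N1=(dead,v1) N0.N2=(alive,v0)
Op 8: gossip N1<->N0 -> N1.N0=(alive,v1) N1.N1=(dead,v1) N1.N2=(alive,v0) | N0.N0=(alive,v1) N0.N1=(dead,v1) N0.N2=(alive,v0)
Op 9: N1 marks N2=dead -> (dead,v1)
Op 10: gossip N1<->N0 -> N1.N0=(alive,v1) N1.N1=(dead,v1) N1.N2=(dead,v1) | N0.N0=(alive,v1) N0.N1=(dead,v1) N0.N2=(dead,v1)
Op 11: gossip N1<->N0 -> N1.N0=(alive,v1) N1.N1=(dead,v1) N1.N2=(dead,v1) | N0.N0=(alive,v1) N0.N1=(dead,v1) N0.N2=(dead,v1)

Answer: dead 1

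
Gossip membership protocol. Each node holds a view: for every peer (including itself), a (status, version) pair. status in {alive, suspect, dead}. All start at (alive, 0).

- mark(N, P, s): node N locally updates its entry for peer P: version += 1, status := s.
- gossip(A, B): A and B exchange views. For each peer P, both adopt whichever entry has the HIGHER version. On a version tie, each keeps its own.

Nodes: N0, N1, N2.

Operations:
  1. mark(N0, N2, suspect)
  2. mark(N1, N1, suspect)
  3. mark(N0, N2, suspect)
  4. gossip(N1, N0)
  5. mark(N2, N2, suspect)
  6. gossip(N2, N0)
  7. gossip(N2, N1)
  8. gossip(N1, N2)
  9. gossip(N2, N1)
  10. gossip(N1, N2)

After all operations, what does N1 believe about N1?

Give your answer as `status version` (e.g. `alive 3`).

Answer: suspect 1

Derivation:
Op 1: N0 marks N2=suspect -> (suspect,v1)
Op 2: N1 marks N1=suspect -> (suspect,v1)
Op 3: N0 marks N2=suspect -> (suspect,v2)
Op 4: gossip N1<->N0 -> N1.N0=(alive,v0) N1.N1=(suspect,v1) N1.N2=(suspect,v2) | N0.N0=(alive,v0) N0.N1=(suspect,v1) N0.N2=(suspect,v2)
Op 5: N2 marks N2=suspect -> (suspect,v1)
Op 6: gossip N2<->N0 -> N2.N0=(alive,v0) N2.N1=(suspect,v1) N2.N2=(suspect,v2) | N0.N0=(alive,v0) N0.N1=(suspect,v1) N0.N2=(suspect,v2)
Op 7: gossip N2<->N1 -> N2.N0=(alive,v0) N2.N1=(suspect,v1) N2.N2=(suspect,v2) | N1.N0=(alive,v0) N1.N1=(suspect,v1) N1.N2=(suspect,v2)
Op 8: gossip N1<->N2 -> N1.N0=(alive,v0) N1.N1=(suspect,v1) N1.N2=(suspect,v2) | N2.N0=(alive,v0) N2.N1=(suspect,v1) N2.N2=(suspect,v2)
Op 9: gossip N2<->N1 -> N2.N0=(alive,v0) N2.N1=(suspect,v1) N2.N2=(suspect,v2) | N1.N0=(alive,v0) N1.N1=(suspect,v1) N1.N2=(suspect,v2)
Op 10: gossip N1<->N2 -> N1.N0=(alive,v0) N1.N1=(suspect,v1) N1.N2=(suspect,v2) | N2.N0=(alive,v0) N2.N1=(suspect,v1) N2.N2=(suspect,v2)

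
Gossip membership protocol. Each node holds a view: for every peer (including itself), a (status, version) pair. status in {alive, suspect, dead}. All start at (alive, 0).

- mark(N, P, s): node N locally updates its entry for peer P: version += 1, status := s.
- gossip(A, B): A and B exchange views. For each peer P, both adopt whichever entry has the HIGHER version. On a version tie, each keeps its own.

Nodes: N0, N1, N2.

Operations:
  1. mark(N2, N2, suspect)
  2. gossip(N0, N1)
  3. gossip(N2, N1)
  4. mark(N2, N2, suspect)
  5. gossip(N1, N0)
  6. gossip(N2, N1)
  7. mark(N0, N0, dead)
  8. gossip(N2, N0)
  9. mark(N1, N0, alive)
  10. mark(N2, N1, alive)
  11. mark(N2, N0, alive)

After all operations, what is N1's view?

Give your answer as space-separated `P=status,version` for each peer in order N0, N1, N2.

Op 1: N2 marks N2=suspect -> (suspect,v1)
Op 2: gossip N0<->N1 -> N0.N0=(alive,v0) N0.N1=(alive,v0) N0.N2=(alive,v0) | N1.N0=(alive,v0) N1.N1=(alive,v0) N1.N2=(alive,v0)
Op 3: gossip N2<->N1 -> N2.N0=(alive,v0) N2.N1=(alive,v0) N2.N2=(suspect,v1) | N1.N0=(alive,v0) N1.N1=(alive,v0) N1.N2=(suspect,v1)
Op 4: N2 marks N2=suspect -> (suspect,v2)
Op 5: gossip N1<->N0 -> N1.N0=(alive,v0) N1.N1=(alive,v0) N1.N2=(suspect,v1) | N0.N0=(alive,v0) N0.N1=(alive,v0) N0.N2=(suspect,v1)
Op 6: gossip N2<->N1 -> N2.N0=(alive,v0) N2.N1=(alive,v0) N2.N2=(suspect,v2) | N1.N0=(alive,v0) N1.N1=(alive,v0) N1.N2=(suspect,v2)
Op 7: N0 marks N0=dead -> (dead,v1)
Op 8: gossip N2<->N0 -> N2.N0=(dead,v1) N2.N1=(alive,v0) N2.N2=(suspect,v2) | N0.N0=(dead,v1) N0.N1=(alive,v0) N0.N2=(suspect,v2)
Op 9: N1 marks N0=alive -> (alive,v1)
Op 10: N2 marks N1=alive -> (alive,v1)
Op 11: N2 marks N0=alive -> (alive,v2)

Answer: N0=alive,1 N1=alive,0 N2=suspect,2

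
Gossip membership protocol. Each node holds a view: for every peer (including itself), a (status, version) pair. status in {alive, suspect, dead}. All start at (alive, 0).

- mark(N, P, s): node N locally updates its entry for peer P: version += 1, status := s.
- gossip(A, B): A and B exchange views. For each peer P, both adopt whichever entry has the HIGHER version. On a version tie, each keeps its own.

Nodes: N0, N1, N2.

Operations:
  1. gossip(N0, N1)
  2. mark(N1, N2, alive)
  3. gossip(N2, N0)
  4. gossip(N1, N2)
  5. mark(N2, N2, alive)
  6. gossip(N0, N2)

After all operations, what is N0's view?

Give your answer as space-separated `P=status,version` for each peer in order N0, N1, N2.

Answer: N0=alive,0 N1=alive,0 N2=alive,2

Derivation:
Op 1: gossip N0<->N1 -> N0.N0=(alive,v0) N0.N1=(alive,v0) N0.N2=(alive,v0) | N1.N0=(alive,v0) N1.N1=(alive,v0) N1.N2=(alive,v0)
Op 2: N1 marks N2=alive -> (alive,v1)
Op 3: gossip N2<->N0 -> N2.N0=(alive,v0) N2.N1=(alive,v0) N2.N2=(alive,v0) | N0.N0=(alive,v0) N0.N1=(alive,v0) N0.N2=(alive,v0)
Op 4: gossip N1<->N2 -> N1.N0=(alive,v0) N1.N1=(alive,v0) N1.N2=(alive,v1) | N2.N0=(alive,v0) N2.N1=(alive,v0) N2.N2=(alive,v1)
Op 5: N2 marks N2=alive -> (alive,v2)
Op 6: gossip N0<->N2 -> N0.N0=(alive,v0) N0.N1=(alive,v0) N0.N2=(alive,v2) | N2.N0=(alive,v0) N2.N1=(alive,v0) N2.N2=(alive,v2)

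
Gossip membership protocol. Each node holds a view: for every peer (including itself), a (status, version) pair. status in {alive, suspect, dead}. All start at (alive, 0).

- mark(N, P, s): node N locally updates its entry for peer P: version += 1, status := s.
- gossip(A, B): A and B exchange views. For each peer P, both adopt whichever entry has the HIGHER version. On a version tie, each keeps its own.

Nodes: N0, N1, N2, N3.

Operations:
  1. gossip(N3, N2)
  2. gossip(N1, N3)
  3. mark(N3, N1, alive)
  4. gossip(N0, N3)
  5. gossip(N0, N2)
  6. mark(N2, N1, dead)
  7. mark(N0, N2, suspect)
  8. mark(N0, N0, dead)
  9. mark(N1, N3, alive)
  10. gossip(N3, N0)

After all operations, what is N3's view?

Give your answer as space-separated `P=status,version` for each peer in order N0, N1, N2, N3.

Answer: N0=dead,1 N1=alive,1 N2=suspect,1 N3=alive,0

Derivation:
Op 1: gossip N3<->N2 -> N3.N0=(alive,v0) N3.N1=(alive,v0) N3.N2=(alive,v0) N3.N3=(alive,v0) | N2.N0=(alive,v0) N2.N1=(alive,v0) N2.N2=(alive,v0) N2.N3=(alive,v0)
Op 2: gossip N1<->N3 -> N1.N0=(alive,v0) N1.N1=(alive,v0) N1.N2=(alive,v0) N1.N3=(alive,v0) | N3.N0=(alive,v0) N3.N1=(alive,v0) N3.N2=(alive,v0) N3.N3=(alive,v0)
Op 3: N3 marks N1=alive -> (alive,v1)
Op 4: gossip N0<->N3 -> N0.N0=(alive,v0) N0.N1=(alive,v1) N0.N2=(alive,v0) N0.N3=(alive,v0) | N3.N0=(alive,v0) N3.N1=(alive,v1) N3.N2=(alive,v0) N3.N3=(alive,v0)
Op 5: gossip N0<->N2 -> N0.N0=(alive,v0) N0.N1=(alive,v1) N0.N2=(alive,v0) N0.N3=(alive,v0) | N2.N0=(alive,v0) N2.N1=(alive,v1) N2.N2=(alive,v0) N2.N3=(alive,v0)
Op 6: N2 marks N1=dead -> (dead,v2)
Op 7: N0 marks N2=suspect -> (suspect,v1)
Op 8: N0 marks N0=dead -> (dead,v1)
Op 9: N1 marks N3=alive -> (alive,v1)
Op 10: gossip N3<->N0 -> N3.N0=(dead,v1) N3.N1=(alive,v1) N3.N2=(suspect,v1) N3.N3=(alive,v0) | N0.N0=(dead,v1) N0.N1=(alive,v1) N0.N2=(suspect,v1) N0.N3=(alive,v0)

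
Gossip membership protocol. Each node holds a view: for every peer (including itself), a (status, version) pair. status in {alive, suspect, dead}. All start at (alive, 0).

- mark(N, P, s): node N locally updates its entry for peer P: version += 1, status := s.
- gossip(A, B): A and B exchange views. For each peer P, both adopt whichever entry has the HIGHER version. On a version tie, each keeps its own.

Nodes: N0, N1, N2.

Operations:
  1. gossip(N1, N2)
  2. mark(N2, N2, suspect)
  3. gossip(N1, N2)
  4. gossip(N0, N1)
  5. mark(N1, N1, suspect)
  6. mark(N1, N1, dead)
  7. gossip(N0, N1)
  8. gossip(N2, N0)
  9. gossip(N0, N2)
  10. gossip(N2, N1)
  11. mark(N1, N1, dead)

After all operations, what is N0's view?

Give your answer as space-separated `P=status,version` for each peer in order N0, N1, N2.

Op 1: gossip N1<->N2 -> N1.N0=(alive,v0) N1.N1=(alive,v0) N1.N2=(alive,v0) | N2.N0=(alive,v0) N2.N1=(alive,v0) N2.N2=(alive,v0)
Op 2: N2 marks N2=suspect -> (suspect,v1)
Op 3: gossip N1<->N2 -> N1.N0=(alive,v0) N1.N1=(alive,v0) N1.N2=(suspect,v1) | N2.N0=(alive,v0) N2.N1=(alive,v0) N2.N2=(suspect,v1)
Op 4: gossip N0<->N1 -> N0.N0=(alive,v0) N0.N1=(alive,v0) N0.N2=(suspect,v1) | N1.N0=(alive,v0) N1.N1=(alive,v0) N1.N2=(suspect,v1)
Op 5: N1 marks N1=suspect -> (suspect,v1)
Op 6: N1 marks N1=dead -> (dead,v2)
Op 7: gossip N0<->N1 -> N0.N0=(alive,v0) N0.N1=(dead,v2) N0.N2=(suspect,v1) | N1.N0=(alive,v0) N1.N1=(dead,v2) N1.N2=(suspect,v1)
Op 8: gossip N2<->N0 -> N2.N0=(alive,v0) N2.N1=(dead,v2) N2.N2=(suspect,v1) | N0.N0=(alive,v0) N0.N1=(dead,v2) N0.N2=(suspect,v1)
Op 9: gossip N0<->N2 -> N0.N0=(alive,v0) N0.N1=(dead,v2) N0.N2=(suspect,v1) | N2.N0=(alive,v0) N2.N1=(dead,v2) N2.N2=(suspect,v1)
Op 10: gossip N2<->N1 -> N2.N0=(alive,v0) N2.N1=(dead,v2) N2.N2=(suspect,v1) | N1.N0=(alive,v0) N1.N1=(dead,v2) N1.N2=(suspect,v1)
Op 11: N1 marks N1=dead -> (dead,v3)

Answer: N0=alive,0 N1=dead,2 N2=suspect,1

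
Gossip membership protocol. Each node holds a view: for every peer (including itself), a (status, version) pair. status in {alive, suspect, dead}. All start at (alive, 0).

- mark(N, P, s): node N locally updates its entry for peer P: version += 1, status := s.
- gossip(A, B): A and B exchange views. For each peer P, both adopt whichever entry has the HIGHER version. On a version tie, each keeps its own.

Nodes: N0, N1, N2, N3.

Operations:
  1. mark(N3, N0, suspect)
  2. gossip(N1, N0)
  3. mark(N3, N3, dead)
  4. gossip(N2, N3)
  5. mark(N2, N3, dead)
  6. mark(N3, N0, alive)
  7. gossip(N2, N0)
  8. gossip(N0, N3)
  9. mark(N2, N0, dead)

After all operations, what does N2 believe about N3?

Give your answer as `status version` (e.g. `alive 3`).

Answer: dead 2

Derivation:
Op 1: N3 marks N0=suspect -> (suspect,v1)
Op 2: gossip N1<->N0 -> N1.N0=(alive,v0) N1.N1=(alive,v0) N1.N2=(alive,v0) N1.N3=(alive,v0) | N0.N0=(alive,v0) N0.N1=(alive,v0) N0.N2=(alive,v0) N0.N3=(alive,v0)
Op 3: N3 marks N3=dead -> (dead,v1)
Op 4: gossip N2<->N3 -> N2.N0=(suspect,v1) N2.N1=(alive,v0) N2.N2=(alive,v0) N2.N3=(dead,v1) | N3.N0=(suspect,v1) N3.N1=(alive,v0) N3.N2=(alive,v0) N3.N3=(dead,v1)
Op 5: N2 marks N3=dead -> (dead,v2)
Op 6: N3 marks N0=alive -> (alive,v2)
Op 7: gossip N2<->N0 -> N2.N0=(suspect,v1) N2.N1=(alive,v0) N2.N2=(alive,v0) N2.N3=(dead,v2) | N0.N0=(suspect,v1) N0.N1=(alive,v0) N0.N2=(alive,v0) N0.N3=(dead,v2)
Op 8: gossip N0<->N3 -> N0.N0=(alive,v2) N0.N1=(alive,v0) N0.N2=(alive,v0) N0.N3=(dead,v2) | N3.N0=(alive,v2) N3.N1=(alive,v0) N3.N2=(alive,v0) N3.N3=(dead,v2)
Op 9: N2 marks N0=dead -> (dead,v2)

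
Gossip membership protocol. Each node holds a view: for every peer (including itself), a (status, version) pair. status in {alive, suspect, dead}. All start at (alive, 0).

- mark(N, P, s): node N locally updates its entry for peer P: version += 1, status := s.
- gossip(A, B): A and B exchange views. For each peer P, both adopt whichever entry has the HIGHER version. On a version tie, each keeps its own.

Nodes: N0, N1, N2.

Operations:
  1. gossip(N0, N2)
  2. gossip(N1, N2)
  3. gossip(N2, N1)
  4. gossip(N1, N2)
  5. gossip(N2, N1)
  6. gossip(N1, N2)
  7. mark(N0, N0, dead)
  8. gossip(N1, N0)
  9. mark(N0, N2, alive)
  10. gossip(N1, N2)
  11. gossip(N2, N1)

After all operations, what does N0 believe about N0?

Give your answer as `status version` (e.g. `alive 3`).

Answer: dead 1

Derivation:
Op 1: gossip N0<->N2 -> N0.N0=(alive,v0) N0.N1=(alive,v0) N0.N2=(alive,v0) | N2.N0=(alive,v0) N2.N1=(alive,v0) N2.N2=(alive,v0)
Op 2: gossip N1<->N2 -> N1.N0=(alive,v0) N1.N1=(alive,v0) N1.N2=(alive,v0) | N2.N0=(alive,v0) N2.N1=(alive,v0) N2.N2=(alive,v0)
Op 3: gossip N2<->N1 -> N2.N0=(alive,v0) N2.N1=(alive,v0) N2.N2=(alive,v0) | N1.N0=(alive,v0) N1.N1=(alive,v0) N1.N2=(alive,v0)
Op 4: gossip N1<->N2 -> N1.N0=(alive,v0) N1.N1=(alive,v0) N1.N2=(alive,v0) | N2.N0=(alive,v0) N2.N1=(alive,v0) N2.N2=(alive,v0)
Op 5: gossip N2<->N1 -> N2.N0=(alive,v0) N2.N1=(alive,v0) N2.N2=(alive,v0) | N1.N0=(alive,v0) N1.N1=(alive,v0) N1.N2=(alive,v0)
Op 6: gossip N1<->N2 -> N1.N0=(alive,v0) N1.N1=(alive,v0) N1.N2=(alive,v0) | N2.N0=(alive,v0) N2.N1=(alive,v0) N2.N2=(alive,v0)
Op 7: N0 marks N0=dead -> (dead,v1)
Op 8: gossip N1<->N0 -> N1.N0=(dead,v1) N1.N1=(alive,v0) N1.N2=(alive,v0) | N0.N0=(dead,v1) N0.N1=(alive,v0) N0.N2=(alive,v0)
Op 9: N0 marks N2=alive -> (alive,v1)
Op 10: gossip N1<->N2 -> N1.N0=(dead,v1) N1.N1=(alive,v0) N1.N2=(alive,v0) | N2.N0=(dead,v1) N2.N1=(alive,v0) N2.N2=(alive,v0)
Op 11: gossip N2<->N1 -> N2.N0=(dead,v1) N2.N1=(alive,v0) N2.N2=(alive,v0) | N1.N0=(dead,v1) N1.N1=(alive,v0) N1.N2=(alive,v0)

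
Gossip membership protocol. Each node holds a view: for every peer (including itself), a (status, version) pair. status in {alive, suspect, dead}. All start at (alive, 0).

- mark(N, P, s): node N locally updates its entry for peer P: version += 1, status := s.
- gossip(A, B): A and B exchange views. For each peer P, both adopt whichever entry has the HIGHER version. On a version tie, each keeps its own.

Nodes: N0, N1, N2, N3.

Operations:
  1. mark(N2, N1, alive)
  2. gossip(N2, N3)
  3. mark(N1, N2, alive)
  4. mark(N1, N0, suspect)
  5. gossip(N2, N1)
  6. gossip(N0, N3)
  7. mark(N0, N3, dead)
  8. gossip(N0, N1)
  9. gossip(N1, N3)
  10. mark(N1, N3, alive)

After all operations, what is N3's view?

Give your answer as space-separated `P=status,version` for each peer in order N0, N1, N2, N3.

Answer: N0=suspect,1 N1=alive,1 N2=alive,1 N3=dead,1

Derivation:
Op 1: N2 marks N1=alive -> (alive,v1)
Op 2: gossip N2<->N3 -> N2.N0=(alive,v0) N2.N1=(alive,v1) N2.N2=(alive,v0) N2.N3=(alive,v0) | N3.N0=(alive,v0) N3.N1=(alive,v1) N3.N2=(alive,v0) N3.N3=(alive,v0)
Op 3: N1 marks N2=alive -> (alive,v1)
Op 4: N1 marks N0=suspect -> (suspect,v1)
Op 5: gossip N2<->N1 -> N2.N0=(suspect,v1) N2.N1=(alive,v1) N2.N2=(alive,v1) N2.N3=(alive,v0) | N1.N0=(suspect,v1) N1.N1=(alive,v1) N1.N2=(alive,v1) N1.N3=(alive,v0)
Op 6: gossip N0<->N3 -> N0.N0=(alive,v0) N0.N1=(alive,v1) N0.N2=(alive,v0) N0.N3=(alive,v0) | N3.N0=(alive,v0) N3.N1=(alive,v1) N3.N2=(alive,v0) N3.N3=(alive,v0)
Op 7: N0 marks N3=dead -> (dead,v1)
Op 8: gossip N0<->N1 -> N0.N0=(suspect,v1) N0.N1=(alive,v1) N0.N2=(alive,v1) N0.N3=(dead,v1) | N1.N0=(suspect,v1) N1.N1=(alive,v1) N1.N2=(alive,v1) N1.N3=(dead,v1)
Op 9: gossip N1<->N3 -> N1.N0=(suspect,v1) N1.N1=(alive,v1) N1.N2=(alive,v1) N1.N3=(dead,v1) | N3.N0=(suspect,v1) N3.N1=(alive,v1) N3.N2=(alive,v1) N3.N3=(dead,v1)
Op 10: N1 marks N3=alive -> (alive,v2)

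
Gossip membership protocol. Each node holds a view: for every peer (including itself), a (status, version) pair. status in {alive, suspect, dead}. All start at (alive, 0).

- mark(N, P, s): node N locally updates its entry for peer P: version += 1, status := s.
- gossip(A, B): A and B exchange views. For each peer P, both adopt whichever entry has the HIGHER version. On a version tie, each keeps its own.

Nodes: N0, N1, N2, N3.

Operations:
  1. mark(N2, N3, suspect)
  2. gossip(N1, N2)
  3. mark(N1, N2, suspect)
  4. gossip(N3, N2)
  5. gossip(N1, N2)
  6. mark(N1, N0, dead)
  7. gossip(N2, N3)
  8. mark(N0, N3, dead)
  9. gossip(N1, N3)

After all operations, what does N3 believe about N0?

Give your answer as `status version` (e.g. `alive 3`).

Answer: dead 1

Derivation:
Op 1: N2 marks N3=suspect -> (suspect,v1)
Op 2: gossip N1<->N2 -> N1.N0=(alive,v0) N1.N1=(alive,v0) N1.N2=(alive,v0) N1.N3=(suspect,v1) | N2.N0=(alive,v0) N2.N1=(alive,v0) N2.N2=(alive,v0) N2.N3=(suspect,v1)
Op 3: N1 marks N2=suspect -> (suspect,v1)
Op 4: gossip N3<->N2 -> N3.N0=(alive,v0) N3.N1=(alive,v0) N3.N2=(alive,v0) N3.N3=(suspect,v1) | N2.N0=(alive,v0) N2.N1=(alive,v0) N2.N2=(alive,v0) N2.N3=(suspect,v1)
Op 5: gossip N1<->N2 -> N1.N0=(alive,v0) N1.N1=(alive,v0) N1.N2=(suspect,v1) N1.N3=(suspect,v1) | N2.N0=(alive,v0) N2.N1=(alive,v0) N2.N2=(suspect,v1) N2.N3=(suspect,v1)
Op 6: N1 marks N0=dead -> (dead,v1)
Op 7: gossip N2<->N3 -> N2.N0=(alive,v0) N2.N1=(alive,v0) N2.N2=(suspect,v1) N2.N3=(suspect,v1) | N3.N0=(alive,v0) N3.N1=(alive,v0) N3.N2=(suspect,v1) N3.N3=(suspect,v1)
Op 8: N0 marks N3=dead -> (dead,v1)
Op 9: gossip N1<->N3 -> N1.N0=(dead,v1) N1.N1=(alive,v0) N1.N2=(suspect,v1) N1.N3=(suspect,v1) | N3.N0=(dead,v1) N3.N1=(alive,v0) N3.N2=(suspect,v1) N3.N3=(suspect,v1)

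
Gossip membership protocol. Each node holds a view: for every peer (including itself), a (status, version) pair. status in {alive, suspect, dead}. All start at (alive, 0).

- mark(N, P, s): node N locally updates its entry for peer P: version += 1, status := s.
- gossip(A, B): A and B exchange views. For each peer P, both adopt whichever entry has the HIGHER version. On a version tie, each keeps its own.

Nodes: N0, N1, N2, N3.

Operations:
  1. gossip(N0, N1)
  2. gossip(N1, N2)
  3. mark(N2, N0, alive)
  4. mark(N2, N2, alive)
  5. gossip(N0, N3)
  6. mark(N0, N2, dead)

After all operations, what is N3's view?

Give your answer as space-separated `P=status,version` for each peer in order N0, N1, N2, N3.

Op 1: gossip N0<->N1 -> N0.N0=(alive,v0) N0.N1=(alive,v0) N0.N2=(alive,v0) N0.N3=(alive,v0) | N1.N0=(alive,v0) N1.N1=(alive,v0) N1.N2=(alive,v0) N1.N3=(alive,v0)
Op 2: gossip N1<->N2 -> N1.N0=(alive,v0) N1.N1=(alive,v0) N1.N2=(alive,v0) N1.N3=(alive,v0) | N2.N0=(alive,v0) N2.N1=(alive,v0) N2.N2=(alive,v0) N2.N3=(alive,v0)
Op 3: N2 marks N0=alive -> (alive,v1)
Op 4: N2 marks N2=alive -> (alive,v1)
Op 5: gossip N0<->N3 -> N0.N0=(alive,v0) N0.N1=(alive,v0) N0.N2=(alive,v0) N0.N3=(alive,v0) | N3.N0=(alive,v0) N3.N1=(alive,v0) N3.N2=(alive,v0) N3.N3=(alive,v0)
Op 6: N0 marks N2=dead -> (dead,v1)

Answer: N0=alive,0 N1=alive,0 N2=alive,0 N3=alive,0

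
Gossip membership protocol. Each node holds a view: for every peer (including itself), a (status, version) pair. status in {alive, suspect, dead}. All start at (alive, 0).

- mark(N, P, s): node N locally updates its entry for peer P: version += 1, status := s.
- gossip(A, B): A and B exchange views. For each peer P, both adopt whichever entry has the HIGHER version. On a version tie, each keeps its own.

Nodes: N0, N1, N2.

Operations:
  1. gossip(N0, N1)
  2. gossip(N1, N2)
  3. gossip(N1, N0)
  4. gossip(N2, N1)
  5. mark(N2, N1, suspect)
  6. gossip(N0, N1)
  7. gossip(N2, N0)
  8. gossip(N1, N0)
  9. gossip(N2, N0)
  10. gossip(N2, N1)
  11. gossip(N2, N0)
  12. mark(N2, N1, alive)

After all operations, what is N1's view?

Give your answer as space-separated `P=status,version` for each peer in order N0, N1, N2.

Op 1: gossip N0<->N1 -> N0.N0=(alive,v0) N0.N1=(alive,v0) N0.N2=(alive,v0) | N1.N0=(alive,v0) N1.N1=(alive,v0) N1.N2=(alive,v0)
Op 2: gossip N1<->N2 -> N1.N0=(alive,v0) N1.N1=(alive,v0) N1.N2=(alive,v0) | N2.N0=(alive,v0) N2.N1=(alive,v0) N2.N2=(alive,v0)
Op 3: gossip N1<->N0 -> N1.N0=(alive,v0) N1.N1=(alive,v0) N1.N2=(alive,v0) | N0.N0=(alive,v0) N0.N1=(alive,v0) N0.N2=(alive,v0)
Op 4: gossip N2<->N1 -> N2.N0=(alive,v0) N2.N1=(alive,v0) N2.N2=(alive,v0) | N1.N0=(alive,v0) N1.N1=(alive,v0) N1.N2=(alive,v0)
Op 5: N2 marks N1=suspect -> (suspect,v1)
Op 6: gossip N0<->N1 -> N0.N0=(alive,v0) N0.N1=(alive,v0) N0.N2=(alive,v0) | N1.N0=(alive,v0) N1.N1=(alive,v0) N1.N2=(alive,v0)
Op 7: gossip N2<->N0 -> N2.N0=(alive,v0) N2.N1=(suspect,v1) N2.N2=(alive,v0) | N0.N0=(alive,v0) N0.N1=(suspect,v1) N0.N2=(alive,v0)
Op 8: gossip N1<->N0 -> N1.N0=(alive,v0) N1.N1=(suspect,v1) N1.N2=(alive,v0) | N0.N0=(alive,v0) N0.N1=(suspect,v1) N0.N2=(alive,v0)
Op 9: gossip N2<->N0 -> N2.N0=(alive,v0) N2.N1=(suspect,v1) N2.N2=(alive,v0) | N0.N0=(alive,v0) N0.N1=(suspect,v1) N0.N2=(alive,v0)
Op 10: gossip N2<->N1 -> N2.N0=(alive,v0) N2.N1=(suspect,v1) N2.N2=(alive,v0) | N1.N0=(alive,v0) N1.N1=(suspect,v1) N1.N2=(alive,v0)
Op 11: gossip N2<->N0 -> N2.N0=(alive,v0) N2.N1=(suspect,v1) N2.N2=(alive,v0) | N0.N0=(alive,v0) N0.N1=(suspect,v1) N0.N2=(alive,v0)
Op 12: N2 marks N1=alive -> (alive,v2)

Answer: N0=alive,0 N1=suspect,1 N2=alive,0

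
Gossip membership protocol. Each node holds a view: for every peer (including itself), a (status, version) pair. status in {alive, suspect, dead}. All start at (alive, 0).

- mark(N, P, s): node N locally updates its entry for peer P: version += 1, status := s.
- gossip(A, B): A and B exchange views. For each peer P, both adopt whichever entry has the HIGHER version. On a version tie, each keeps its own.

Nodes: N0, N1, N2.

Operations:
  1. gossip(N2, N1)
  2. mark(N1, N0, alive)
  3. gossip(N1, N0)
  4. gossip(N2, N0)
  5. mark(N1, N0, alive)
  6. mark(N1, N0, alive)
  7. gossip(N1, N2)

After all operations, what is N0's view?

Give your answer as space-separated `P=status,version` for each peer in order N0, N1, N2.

Answer: N0=alive,1 N1=alive,0 N2=alive,0

Derivation:
Op 1: gossip N2<->N1 -> N2.N0=(alive,v0) N2.N1=(alive,v0) N2.N2=(alive,v0) | N1.N0=(alive,v0) N1.N1=(alive,v0) N1.N2=(alive,v0)
Op 2: N1 marks N0=alive -> (alive,v1)
Op 3: gossip N1<->N0 -> N1.N0=(alive,v1) N1.N1=(alive,v0) N1.N2=(alive,v0) | N0.N0=(alive,v1) N0.N1=(alive,v0) N0.N2=(alive,v0)
Op 4: gossip N2<->N0 -> N2.N0=(alive,v1) N2.N1=(alive,v0) N2.N2=(alive,v0) | N0.N0=(alive,v1) N0.N1=(alive,v0) N0.N2=(alive,v0)
Op 5: N1 marks N0=alive -> (alive,v2)
Op 6: N1 marks N0=alive -> (alive,v3)
Op 7: gossip N1<->N2 -> N1.N0=(alive,v3) N1.N1=(alive,v0) N1.N2=(alive,v0) | N2.N0=(alive,v3) N2.N1=(alive,v0) N2.N2=(alive,v0)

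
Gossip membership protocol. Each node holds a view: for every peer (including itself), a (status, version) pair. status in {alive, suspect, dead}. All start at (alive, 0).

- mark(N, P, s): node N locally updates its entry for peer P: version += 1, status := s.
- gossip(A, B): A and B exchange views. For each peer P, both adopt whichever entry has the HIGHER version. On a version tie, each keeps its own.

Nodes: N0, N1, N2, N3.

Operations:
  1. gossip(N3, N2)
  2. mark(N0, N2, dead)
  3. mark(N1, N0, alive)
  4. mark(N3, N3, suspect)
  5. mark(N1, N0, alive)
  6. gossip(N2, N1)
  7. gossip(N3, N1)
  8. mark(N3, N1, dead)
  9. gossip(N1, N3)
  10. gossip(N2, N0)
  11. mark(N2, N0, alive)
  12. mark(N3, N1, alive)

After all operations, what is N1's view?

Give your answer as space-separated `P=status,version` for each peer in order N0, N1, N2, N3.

Op 1: gossip N3<->N2 -> N3.N0=(alive,v0) N3.N1=(alive,v0) N3.N2=(alive,v0) N3.N3=(alive,v0) | N2.N0=(alive,v0) N2.N1=(alive,v0) N2.N2=(alive,v0) N2.N3=(alive,v0)
Op 2: N0 marks N2=dead -> (dead,v1)
Op 3: N1 marks N0=alive -> (alive,v1)
Op 4: N3 marks N3=suspect -> (suspect,v1)
Op 5: N1 marks N0=alive -> (alive,v2)
Op 6: gossip N2<->N1 -> N2.N0=(alive,v2) N2.N1=(alive,v0) N2.N2=(alive,v0) N2.N3=(alive,v0) | N1.N0=(alive,v2) N1.N1=(alive,v0) N1.N2=(alive,v0) N1.N3=(alive,v0)
Op 7: gossip N3<->N1 -> N3.N0=(alive,v2) N3.N1=(alive,v0) N3.N2=(alive,v0) N3.N3=(suspect,v1) | N1.N0=(alive,v2) N1.N1=(alive,v0) N1.N2=(alive,v0) N1.N3=(suspect,v1)
Op 8: N3 marks N1=dead -> (dead,v1)
Op 9: gossip N1<->N3 -> N1.N0=(alive,v2) N1.N1=(dead,v1) N1.N2=(alive,v0) N1.N3=(suspect,v1) | N3.N0=(alive,v2) N3.N1=(dead,v1) N3.N2=(alive,v0) N3.N3=(suspect,v1)
Op 10: gossip N2<->N0 -> N2.N0=(alive,v2) N2.N1=(alive,v0) N2.N2=(dead,v1) N2.N3=(alive,v0) | N0.N0=(alive,v2) N0.N1=(alive,v0) N0.N2=(dead,v1) N0.N3=(alive,v0)
Op 11: N2 marks N0=alive -> (alive,v3)
Op 12: N3 marks N1=alive -> (alive,v2)

Answer: N0=alive,2 N1=dead,1 N2=alive,0 N3=suspect,1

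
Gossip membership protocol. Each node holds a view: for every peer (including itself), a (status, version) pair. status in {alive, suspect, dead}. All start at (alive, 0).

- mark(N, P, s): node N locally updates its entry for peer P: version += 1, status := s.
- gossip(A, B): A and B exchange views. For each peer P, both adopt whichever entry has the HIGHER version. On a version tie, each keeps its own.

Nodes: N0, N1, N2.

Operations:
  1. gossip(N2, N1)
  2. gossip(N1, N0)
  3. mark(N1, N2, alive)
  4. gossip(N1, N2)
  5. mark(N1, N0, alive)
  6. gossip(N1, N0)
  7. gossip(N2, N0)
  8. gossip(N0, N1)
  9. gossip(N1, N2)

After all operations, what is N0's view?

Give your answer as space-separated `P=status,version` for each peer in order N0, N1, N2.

Answer: N0=alive,1 N1=alive,0 N2=alive,1

Derivation:
Op 1: gossip N2<->N1 -> N2.N0=(alive,v0) N2.N1=(alive,v0) N2.N2=(alive,v0) | N1.N0=(alive,v0) N1.N1=(alive,v0) N1.N2=(alive,v0)
Op 2: gossip N1<->N0 -> N1.N0=(alive,v0) N1.N1=(alive,v0) N1.N2=(alive,v0) | N0.N0=(alive,v0) N0.N1=(alive,v0) N0.N2=(alive,v0)
Op 3: N1 marks N2=alive -> (alive,v1)
Op 4: gossip N1<->N2 -> N1.N0=(alive,v0) N1.N1=(alive,v0) N1.N2=(alive,v1) | N2.N0=(alive,v0) N2.N1=(alive,v0) N2.N2=(alive,v1)
Op 5: N1 marks N0=alive -> (alive,v1)
Op 6: gossip N1<->N0 -> N1.N0=(alive,v1) N1.N1=(alive,v0) N1.N2=(alive,v1) | N0.N0=(alive,v1) N0.N1=(alive,v0) N0.N2=(alive,v1)
Op 7: gossip N2<->N0 -> N2.N0=(alive,v1) N2.N1=(alive,v0) N2.N2=(alive,v1) | N0.N0=(alive,v1) N0.N1=(alive,v0) N0.N2=(alive,v1)
Op 8: gossip N0<->N1 -> N0.N0=(alive,v1) N0.N1=(alive,v0) N0.N2=(alive,v1) | N1.N0=(alive,v1) N1.N1=(alive,v0) N1.N2=(alive,v1)
Op 9: gossip N1<->N2 -> N1.N0=(alive,v1) N1.N1=(alive,v0) N1.N2=(alive,v1) | N2.N0=(alive,v1) N2.N1=(alive,v0) N2.N2=(alive,v1)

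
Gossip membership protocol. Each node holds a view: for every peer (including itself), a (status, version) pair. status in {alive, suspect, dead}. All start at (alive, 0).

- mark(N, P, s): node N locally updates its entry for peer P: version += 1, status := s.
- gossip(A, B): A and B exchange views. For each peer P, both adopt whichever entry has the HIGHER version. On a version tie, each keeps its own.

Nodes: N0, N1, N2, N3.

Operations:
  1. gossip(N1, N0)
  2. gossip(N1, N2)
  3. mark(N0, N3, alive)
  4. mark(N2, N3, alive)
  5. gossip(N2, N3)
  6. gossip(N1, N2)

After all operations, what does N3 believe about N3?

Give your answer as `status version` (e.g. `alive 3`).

Answer: alive 1

Derivation:
Op 1: gossip N1<->N0 -> N1.N0=(alive,v0) N1.N1=(alive,v0) N1.N2=(alive,v0) N1.N3=(alive,v0) | N0.N0=(alive,v0) N0.N1=(alive,v0) N0.N2=(alive,v0) N0.N3=(alive,v0)
Op 2: gossip N1<->N2 -> N1.N0=(alive,v0) N1.N1=(alive,v0) N1.N2=(alive,v0) N1.N3=(alive,v0) | N2.N0=(alive,v0) N2.N1=(alive,v0) N2.N2=(alive,v0) N2.N3=(alive,v0)
Op 3: N0 marks N3=alive -> (alive,v1)
Op 4: N2 marks N3=alive -> (alive,v1)
Op 5: gossip N2<->N3 -> N2.N0=(alive,v0) N2.N1=(alive,v0) N2.N2=(alive,v0) N2.N3=(alive,v1) | N3.N0=(alive,v0) N3.N1=(alive,v0) N3.N2=(alive,v0) N3.N3=(alive,v1)
Op 6: gossip N1<->N2 -> N1.N0=(alive,v0) N1.N1=(alive,v0) N1.N2=(alive,v0) N1.N3=(alive,v1) | N2.N0=(alive,v0) N2.N1=(alive,v0) N2.N2=(alive,v0) N2.N3=(alive,v1)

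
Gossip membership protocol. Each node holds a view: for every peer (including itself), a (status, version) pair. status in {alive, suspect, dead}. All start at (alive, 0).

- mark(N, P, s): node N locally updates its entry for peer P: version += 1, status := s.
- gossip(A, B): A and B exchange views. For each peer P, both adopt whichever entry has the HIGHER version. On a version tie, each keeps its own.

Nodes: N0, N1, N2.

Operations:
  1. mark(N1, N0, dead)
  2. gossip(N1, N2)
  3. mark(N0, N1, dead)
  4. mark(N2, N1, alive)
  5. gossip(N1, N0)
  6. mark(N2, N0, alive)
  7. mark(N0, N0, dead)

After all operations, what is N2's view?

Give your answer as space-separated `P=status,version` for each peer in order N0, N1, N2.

Answer: N0=alive,2 N1=alive,1 N2=alive,0

Derivation:
Op 1: N1 marks N0=dead -> (dead,v1)
Op 2: gossip N1<->N2 -> N1.N0=(dead,v1) N1.N1=(alive,v0) N1.N2=(alive,v0) | N2.N0=(dead,v1) N2.N1=(alive,v0) N2.N2=(alive,v0)
Op 3: N0 marks N1=dead -> (dead,v1)
Op 4: N2 marks N1=alive -> (alive,v1)
Op 5: gossip N1<->N0 -> N1.N0=(dead,v1) N1.N1=(dead,v1) N1.N2=(alive,v0) | N0.N0=(dead,v1) N0.N1=(dead,v1) N0.N2=(alive,v0)
Op 6: N2 marks N0=alive -> (alive,v2)
Op 7: N0 marks N0=dead -> (dead,v2)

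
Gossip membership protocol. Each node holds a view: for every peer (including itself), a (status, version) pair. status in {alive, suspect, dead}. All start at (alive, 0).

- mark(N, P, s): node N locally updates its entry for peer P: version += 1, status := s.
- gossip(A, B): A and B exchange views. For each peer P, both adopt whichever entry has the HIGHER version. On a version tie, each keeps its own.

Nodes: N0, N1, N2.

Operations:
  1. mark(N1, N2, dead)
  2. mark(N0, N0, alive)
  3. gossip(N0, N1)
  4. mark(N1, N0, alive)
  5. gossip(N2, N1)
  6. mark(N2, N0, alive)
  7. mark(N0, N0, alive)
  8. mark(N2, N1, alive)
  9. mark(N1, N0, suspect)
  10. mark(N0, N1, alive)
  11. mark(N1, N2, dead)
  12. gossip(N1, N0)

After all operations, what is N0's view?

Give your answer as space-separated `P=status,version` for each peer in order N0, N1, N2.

Op 1: N1 marks N2=dead -> (dead,v1)
Op 2: N0 marks N0=alive -> (alive,v1)
Op 3: gossip N0<->N1 -> N0.N0=(alive,v1) N0.N1=(alive,v0) N0.N2=(dead,v1) | N1.N0=(alive,v1) N1.N1=(alive,v0) N1.N2=(dead,v1)
Op 4: N1 marks N0=alive -> (alive,v2)
Op 5: gossip N2<->N1 -> N2.N0=(alive,v2) N2.N1=(alive,v0) N2.N2=(dead,v1) | N1.N0=(alive,v2) N1.N1=(alive,v0) N1.N2=(dead,v1)
Op 6: N2 marks N0=alive -> (alive,v3)
Op 7: N0 marks N0=alive -> (alive,v2)
Op 8: N2 marks N1=alive -> (alive,v1)
Op 9: N1 marks N0=suspect -> (suspect,v3)
Op 10: N0 marks N1=alive -> (alive,v1)
Op 11: N1 marks N2=dead -> (dead,v2)
Op 12: gossip N1<->N0 -> N1.N0=(suspect,v3) N1.N1=(alive,v1) N1.N2=(dead,v2) | N0.N0=(suspect,v3) N0.N1=(alive,v1) N0.N2=(dead,v2)

Answer: N0=suspect,3 N1=alive,1 N2=dead,2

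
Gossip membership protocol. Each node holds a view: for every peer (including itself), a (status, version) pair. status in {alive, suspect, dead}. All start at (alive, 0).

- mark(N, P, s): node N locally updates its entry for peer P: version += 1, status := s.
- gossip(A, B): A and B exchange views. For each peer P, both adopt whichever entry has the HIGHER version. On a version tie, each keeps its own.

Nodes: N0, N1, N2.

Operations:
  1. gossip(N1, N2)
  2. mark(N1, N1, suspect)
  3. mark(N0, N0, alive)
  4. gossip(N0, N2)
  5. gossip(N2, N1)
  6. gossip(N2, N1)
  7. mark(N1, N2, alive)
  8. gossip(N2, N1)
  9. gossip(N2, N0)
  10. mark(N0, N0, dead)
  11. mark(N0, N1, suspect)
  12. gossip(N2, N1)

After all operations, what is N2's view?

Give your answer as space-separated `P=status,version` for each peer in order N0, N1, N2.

Op 1: gossip N1<->N2 -> N1.N0=(alive,v0) N1.N1=(alive,v0) N1.N2=(alive,v0) | N2.N0=(alive,v0) N2.N1=(alive,v0) N2.N2=(alive,v0)
Op 2: N1 marks N1=suspect -> (suspect,v1)
Op 3: N0 marks N0=alive -> (alive,v1)
Op 4: gossip N0<->N2 -> N0.N0=(alive,v1) N0.N1=(alive,v0) N0.N2=(alive,v0) | N2.N0=(alive,v1) N2.N1=(alive,v0) N2.N2=(alive,v0)
Op 5: gossip N2<->N1 -> N2.N0=(alive,v1) N2.N1=(suspect,v1) N2.N2=(alive,v0) | N1.N0=(alive,v1) N1.N1=(suspect,v1) N1.N2=(alive,v0)
Op 6: gossip N2<->N1 -> N2.N0=(alive,v1) N2.N1=(suspect,v1) N2.N2=(alive,v0) | N1.N0=(alive,v1) N1.N1=(suspect,v1) N1.N2=(alive,v0)
Op 7: N1 marks N2=alive -> (alive,v1)
Op 8: gossip N2<->N1 -> N2.N0=(alive,v1) N2.N1=(suspect,v1) N2.N2=(alive,v1) | N1.N0=(alive,v1) N1.N1=(suspect,v1) N1.N2=(alive,v1)
Op 9: gossip N2<->N0 -> N2.N0=(alive,v1) N2.N1=(suspect,v1) N2.N2=(alive,v1) | N0.N0=(alive,v1) N0.N1=(suspect,v1) N0.N2=(alive,v1)
Op 10: N0 marks N0=dead -> (dead,v2)
Op 11: N0 marks N1=suspect -> (suspect,v2)
Op 12: gossip N2<->N1 -> N2.N0=(alive,v1) N2.N1=(suspect,v1) N2.N2=(alive,v1) | N1.N0=(alive,v1) N1.N1=(suspect,v1) N1.N2=(alive,v1)

Answer: N0=alive,1 N1=suspect,1 N2=alive,1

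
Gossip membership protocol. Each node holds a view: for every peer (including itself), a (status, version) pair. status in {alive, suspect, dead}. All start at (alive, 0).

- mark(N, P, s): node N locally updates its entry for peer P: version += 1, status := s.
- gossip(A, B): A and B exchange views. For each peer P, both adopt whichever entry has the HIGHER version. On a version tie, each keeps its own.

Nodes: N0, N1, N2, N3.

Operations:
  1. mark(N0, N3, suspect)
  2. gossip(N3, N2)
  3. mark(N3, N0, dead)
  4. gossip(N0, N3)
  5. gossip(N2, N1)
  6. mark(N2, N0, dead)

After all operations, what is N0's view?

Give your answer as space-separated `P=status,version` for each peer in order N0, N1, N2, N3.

Op 1: N0 marks N3=suspect -> (suspect,v1)
Op 2: gossip N3<->N2 -> N3.N0=(alive,v0) N3.N1=(alive,v0) N3.N2=(alive,v0) N3.N3=(alive,v0) | N2.N0=(alive,v0) N2.N1=(alive,v0) N2.N2=(alive,v0) N2.N3=(alive,v0)
Op 3: N3 marks N0=dead -> (dead,v1)
Op 4: gossip N0<->N3 -> N0.N0=(dead,v1) N0.N1=(alive,v0) N0.N2=(alive,v0) N0.N3=(suspect,v1) | N3.N0=(dead,v1) N3.N1=(alive,v0) N3.N2=(alive,v0) N3.N3=(suspect,v1)
Op 5: gossip N2<->N1 -> N2.N0=(alive,v0) N2.N1=(alive,v0) N2.N2=(alive,v0) N2.N3=(alive,v0) | N1.N0=(alive,v0) N1.N1=(alive,v0) N1.N2=(alive,v0) N1.N3=(alive,v0)
Op 6: N2 marks N0=dead -> (dead,v1)

Answer: N0=dead,1 N1=alive,0 N2=alive,0 N3=suspect,1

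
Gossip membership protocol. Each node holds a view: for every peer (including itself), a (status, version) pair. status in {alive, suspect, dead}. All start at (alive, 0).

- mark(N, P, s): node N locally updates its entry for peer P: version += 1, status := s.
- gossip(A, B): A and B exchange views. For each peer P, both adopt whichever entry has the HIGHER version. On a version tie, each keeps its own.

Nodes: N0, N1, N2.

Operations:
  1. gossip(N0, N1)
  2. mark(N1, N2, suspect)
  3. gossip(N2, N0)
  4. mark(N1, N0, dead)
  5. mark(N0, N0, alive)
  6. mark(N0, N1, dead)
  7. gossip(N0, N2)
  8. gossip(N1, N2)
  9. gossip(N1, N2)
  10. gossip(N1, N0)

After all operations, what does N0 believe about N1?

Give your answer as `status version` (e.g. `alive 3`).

Answer: dead 1

Derivation:
Op 1: gossip N0<->N1 -> N0.N0=(alive,v0) N0.N1=(alive,v0) N0.N2=(alive,v0) | N1.N0=(alive,v0) N1.N1=(alive,v0) N1.N2=(alive,v0)
Op 2: N1 marks N2=suspect -> (suspect,v1)
Op 3: gossip N2<->N0 -> N2.N0=(alive,v0) N2.N1=(alive,v0) N2.N2=(alive,v0) | N0.N0=(alive,v0) N0.N1=(alive,v0) N0.N2=(alive,v0)
Op 4: N1 marks N0=dead -> (dead,v1)
Op 5: N0 marks N0=alive -> (alive,v1)
Op 6: N0 marks N1=dead -> (dead,v1)
Op 7: gossip N0<->N2 -> N0.N0=(alive,v1) N0.N1=(dead,v1) N0.N2=(alive,v0) | N2.N0=(alive,v1) N2.N1=(dead,v1) N2.N2=(alive,v0)
Op 8: gossip N1<->N2 -> N1.N0=(dead,v1) N1.N1=(dead,v1) N1.N2=(suspect,v1) | N2.N0=(alive,v1) N2.N1=(dead,v1) N2.N2=(suspect,v1)
Op 9: gossip N1<->N2 -> N1.N0=(dead,v1) N1.N1=(dead,v1) N1.N2=(suspect,v1) | N2.N0=(alive,v1) N2.N1=(dead,v1) N2.N2=(suspect,v1)
Op 10: gossip N1<->N0 -> N1.N0=(dead,v1) N1.N1=(dead,v1) N1.N2=(suspect,v1) | N0.N0=(alive,v1) N0.N1=(dead,v1) N0.N2=(suspect,v1)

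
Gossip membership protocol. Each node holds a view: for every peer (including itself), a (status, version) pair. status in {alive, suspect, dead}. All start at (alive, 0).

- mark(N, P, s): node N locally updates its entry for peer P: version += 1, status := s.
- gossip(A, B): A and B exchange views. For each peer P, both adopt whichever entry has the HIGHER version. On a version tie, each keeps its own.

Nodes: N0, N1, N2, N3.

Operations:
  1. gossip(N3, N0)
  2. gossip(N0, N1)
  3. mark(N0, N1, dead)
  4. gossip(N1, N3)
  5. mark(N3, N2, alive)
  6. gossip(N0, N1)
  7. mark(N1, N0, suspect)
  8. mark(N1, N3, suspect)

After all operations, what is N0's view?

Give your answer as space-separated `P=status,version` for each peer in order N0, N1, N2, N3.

Op 1: gossip N3<->N0 -> N3.N0=(alive,v0) N3.N1=(alive,v0) N3.N2=(alive,v0) N3.N3=(alive,v0) | N0.N0=(alive,v0) N0.N1=(alive,v0) N0.N2=(alive,v0) N0.N3=(alive,v0)
Op 2: gossip N0<->N1 -> N0.N0=(alive,v0) N0.N1=(alive,v0) N0.N2=(alive,v0) N0.N3=(alive,v0) | N1.N0=(alive,v0) N1.N1=(alive,v0) N1.N2=(alive,v0) N1.N3=(alive,v0)
Op 3: N0 marks N1=dead -> (dead,v1)
Op 4: gossip N1<->N3 -> N1.N0=(alive,v0) N1.N1=(alive,v0) N1.N2=(alive,v0) N1.N3=(alive,v0) | N3.N0=(alive,v0) N3.N1=(alive,v0) N3.N2=(alive,v0) N3.N3=(alive,v0)
Op 5: N3 marks N2=alive -> (alive,v1)
Op 6: gossip N0<->N1 -> N0.N0=(alive,v0) N0.N1=(dead,v1) N0.N2=(alive,v0) N0.N3=(alive,v0) | N1.N0=(alive,v0) N1.N1=(dead,v1) N1.N2=(alive,v0) N1.N3=(alive,v0)
Op 7: N1 marks N0=suspect -> (suspect,v1)
Op 8: N1 marks N3=suspect -> (suspect,v1)

Answer: N0=alive,0 N1=dead,1 N2=alive,0 N3=alive,0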